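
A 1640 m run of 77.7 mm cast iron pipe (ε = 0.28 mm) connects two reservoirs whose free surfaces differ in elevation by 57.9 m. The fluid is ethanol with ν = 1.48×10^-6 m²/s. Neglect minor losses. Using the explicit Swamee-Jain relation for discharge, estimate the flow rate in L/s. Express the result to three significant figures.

Swamee-Jain (Type II): Q = -0.965·√(gD⁵h_f/L)·ln[ε/(3.7D) + √(3.17ν²L/(gD³h_f))]
√(gD⁵h_f/L) = √(9.81·0.0777⁵·57.9/1640) = 9.904×10^-4
ε/(3.7D) = 9.74×10^-4; √(3.17ν²L/(gD³h_f)) = 2.07×10^-4
Q = -0.965·9.904×10^-4·ln(0.001181) = 0.006443 m³/s
Check: V = 1.36 m/s, Re = 7.13×10^4, f = 0.02945, h_f = 58.5 m ≈ 57.9 m ✓

Q ≈ 6.44 L/s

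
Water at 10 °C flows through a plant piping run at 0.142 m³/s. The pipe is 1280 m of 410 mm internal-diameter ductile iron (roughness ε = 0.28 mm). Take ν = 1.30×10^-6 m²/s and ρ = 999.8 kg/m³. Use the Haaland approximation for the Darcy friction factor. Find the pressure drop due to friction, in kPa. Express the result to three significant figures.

Δp ≈ 34.2 kPa

V = 4Q/(πD²) = 4·0.142/(π·0.410²) = 1.076 m/s
Re = VD/ν = 1.076·0.410/1.30×10^-6 = 3.39×10^5 → turbulent
ε/D = 0.28/410 = 6.83×10^-4
Haaland: f = 0.01895
h_f = f(L/D)V²/(2g) = 0.01895·(1280/0.410)·1.076²/(2·9.81) = 3.488 m
Δp = ρg·h_f = 999.8·9.81·3.488 = 34.21 kPa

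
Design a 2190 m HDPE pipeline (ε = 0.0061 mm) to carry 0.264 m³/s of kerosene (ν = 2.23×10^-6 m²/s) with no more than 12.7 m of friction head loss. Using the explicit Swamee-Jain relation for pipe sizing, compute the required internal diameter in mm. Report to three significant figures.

Swamee-Jain (Type III): D = 0.66·[ε^1.25·(LQ²/(gh_f))^4.75 + ν·Q^9.4·(L/(gh_f))^5.2]^0.04
LQ²/(gh_f) = 1.225; L/(gh_f) = 17.58
Term 1 = ε^1.25·(…)^4.75 = 7.95×10^-7; Term 2 = ν·Q^9.4·(…)^5.2 = 2.43×10^-5
D = 0.66·(7.95×10^-7 + 2.43×10^-5)^0.04 = 0.4320 m = 432 mm
Check: V = 1.80 m/s, Re = 3.49×10^5, f = 0.01416, h_f = 11.9 m ≈ 12.7 m ✓

D ≈ 432 mm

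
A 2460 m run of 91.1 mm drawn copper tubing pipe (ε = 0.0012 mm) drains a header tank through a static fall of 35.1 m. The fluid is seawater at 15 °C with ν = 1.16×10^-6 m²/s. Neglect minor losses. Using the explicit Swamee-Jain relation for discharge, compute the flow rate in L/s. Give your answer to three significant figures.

Swamee-Jain (Type II): Q = -0.965·√(gD⁵h_f/L)·ln[ε/(3.7D) + √(3.17ν²L/(gD³h_f))]
√(gD⁵h_f/L) = √(9.81·0.0911⁵·35.1/2460) = 9.372×10^-4
ε/(3.7D) = 3.56×10^-6; √(3.17ν²L/(gD³h_f)) = 2.01×10^-4
Q = -0.965·9.372×10^-4·ln(2.043×10^-4) = 0.007683 m³/s
Check: V = 1.18 m/s, Re = 9.26×10^4, f = 0.01823, h_f = 34.9 m ≈ 35.1 m ✓

Q ≈ 7.68 L/s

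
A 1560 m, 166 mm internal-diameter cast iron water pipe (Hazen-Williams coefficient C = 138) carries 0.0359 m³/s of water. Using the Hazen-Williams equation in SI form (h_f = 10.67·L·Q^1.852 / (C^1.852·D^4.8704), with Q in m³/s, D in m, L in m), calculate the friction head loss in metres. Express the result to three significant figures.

h_f = 10.67·1560·0.0359^1.852 / (138^1.852·0.166^4.8704) = 24.02 m

h_f ≈ 24.0 m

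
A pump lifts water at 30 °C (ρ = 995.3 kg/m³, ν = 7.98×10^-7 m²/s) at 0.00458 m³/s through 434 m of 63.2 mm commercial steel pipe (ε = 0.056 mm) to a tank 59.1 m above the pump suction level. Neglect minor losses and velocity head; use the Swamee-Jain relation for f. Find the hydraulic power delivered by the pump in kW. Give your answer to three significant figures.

P_hyd ≈ 3.36 kW

V = 4Q/(πD²) = 1.460 m/s; Re = 1.16×10^5; ε/D = 8.86×10^-4; f = 0.02164
h_f = f(L/D)V²/2g = 16.14 m
Total head H = z + h_f = 59.1 + 16.14 = 75.24 m
P_hyd = ρgQH = 995.3·9.81·0.00458·75.24 = 3.365 kW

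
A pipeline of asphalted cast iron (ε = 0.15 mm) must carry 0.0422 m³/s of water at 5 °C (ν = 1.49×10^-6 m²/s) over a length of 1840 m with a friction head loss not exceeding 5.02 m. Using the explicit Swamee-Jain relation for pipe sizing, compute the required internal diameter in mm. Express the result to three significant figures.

D ≈ 259 mm

Swamee-Jain (Type III): D = 0.66·[ε^1.25·(LQ²/(gh_f))^4.75 + ν·Q^9.4·(L/(gh_f))^5.2]^0.04
LQ²/(gh_f) = 0.06654; L/(gh_f) = 37.36
Term 1 = ε^1.25·(…)^4.75 = 4.26×10^-11; Term 2 = ν·Q^9.4·(…)^5.2 = 2.68×10^-11
D = 0.66·(4.26×10^-11 + 2.68×10^-11)^0.04 = 0.2589 m = 259 mm
Check: V = 0.801 m/s, Re = 1.39×10^5, f = 0.02000, h_f = 4.65 m ≈ 5.02 m ✓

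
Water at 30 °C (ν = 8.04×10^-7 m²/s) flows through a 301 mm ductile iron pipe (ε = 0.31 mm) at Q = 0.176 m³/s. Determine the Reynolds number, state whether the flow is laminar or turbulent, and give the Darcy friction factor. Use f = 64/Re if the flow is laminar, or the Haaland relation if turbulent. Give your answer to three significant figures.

V = 4Q/(πD²) = 2.473 m/s
Re = VD/ν = 2.473·0.301/8.04×10^-7 = 9.26×10^5
Re > 4000 → turbulent; ε/D = 0.00103
Haaland: f = 0.02010

Re ≈ 9.26×10^5; turbulent; f ≈ 0.0201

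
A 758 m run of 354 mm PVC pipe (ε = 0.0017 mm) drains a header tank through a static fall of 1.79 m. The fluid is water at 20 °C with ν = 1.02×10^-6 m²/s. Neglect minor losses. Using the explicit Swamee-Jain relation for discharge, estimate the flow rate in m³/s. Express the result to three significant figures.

Q ≈ 0.107 m³/s

Swamee-Jain (Type II): Q = -0.965·√(gD⁵h_f/L)·ln[ε/(3.7D) + √(3.17ν²L/(gD³h_f))]
√(gD⁵h_f/L) = √(9.81·0.354⁵·1.79/758) = 0.01135
ε/(3.7D) = 1.30×10^-6; √(3.17ν²L/(gD³h_f)) = 5.66×10^-5
Q = -0.965·0.01135·ln(5.795×10^-5) = 0.1068 m³/s
Check: V = 1.09 m/s, Re = 3.77×10^5, f = 0.01384, h_f = 1.78 m ≈ 1.79 m ✓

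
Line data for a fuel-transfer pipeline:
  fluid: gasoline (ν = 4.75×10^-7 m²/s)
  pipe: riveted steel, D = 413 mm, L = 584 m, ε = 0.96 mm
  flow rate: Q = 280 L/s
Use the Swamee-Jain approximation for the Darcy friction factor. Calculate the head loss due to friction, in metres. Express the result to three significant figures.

V = 4Q/(πD²) = 4·0.280/(π·0.413²) = 2.090 m/s
Re = VD/ν = 2.090·0.413/4.75×10^-7 = 1.82×10^6 → turbulent
ε/D = 0.96/413 = 0.00232
Swamee-Jain: f = 0.02453
h_f = f(L/D)V²/(2g) = 0.02453·(584/0.413)·2.090²/(2·9.81) = 7.722 m

h_f ≈ 7.72 m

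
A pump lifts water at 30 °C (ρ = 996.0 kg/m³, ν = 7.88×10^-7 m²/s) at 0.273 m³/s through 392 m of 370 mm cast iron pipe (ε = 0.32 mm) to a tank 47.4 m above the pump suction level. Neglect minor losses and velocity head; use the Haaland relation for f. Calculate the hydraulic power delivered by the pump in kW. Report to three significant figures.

V = 4Q/(πD²) = 2.539 m/s; Re = 1.19×10^6; ε/D = 8.65×10^-4; f = 0.01925
h_f = f(L/D)V²/2g = 6.700 m
Total head H = z + h_f = 47.4 + 6.700 = 54.10 m
P_hyd = ρgQH = 996.0·9.81·0.273·54.10 = 144.3 kW

P_hyd ≈ 144 kW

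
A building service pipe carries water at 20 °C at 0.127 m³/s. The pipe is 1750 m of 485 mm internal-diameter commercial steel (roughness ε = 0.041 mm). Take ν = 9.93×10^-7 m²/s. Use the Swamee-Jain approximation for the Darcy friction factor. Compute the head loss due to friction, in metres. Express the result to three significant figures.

V = 4Q/(πD²) = 4·0.127/(π·0.485²) = 0.6874 m/s
Re = VD/ν = 0.6874·0.485/9.93×10^-7 = 3.36×10^5 → turbulent
ε/D = 0.041/485 = 8.45×10^-5
Swamee-Jain: f = 0.01504
h_f = f(L/D)V²/(2g) = 0.01504·(1750/0.485)·0.6874²/(2·9.81) = 1.308 m

h_f ≈ 1.31 m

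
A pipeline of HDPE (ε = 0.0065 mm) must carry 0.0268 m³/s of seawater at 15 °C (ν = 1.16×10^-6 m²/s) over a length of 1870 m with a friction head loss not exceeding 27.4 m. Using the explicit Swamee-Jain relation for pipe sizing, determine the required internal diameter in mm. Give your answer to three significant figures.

D ≈ 147 mm

Swamee-Jain (Type III): D = 0.66·[ε^1.25·(LQ²/(gh_f))^4.75 + ν·Q^9.4·(L/(gh_f))^5.2]^0.04
LQ²/(gh_f) = 0.004997; L/(gh_f) = 6.957
Term 1 = ε^1.25·(…)^4.75 = 3.85×10^-18; Term 2 = ν·Q^9.4·(…)^5.2 = 4.67×10^-17
D = 0.66·(3.85×10^-18 + 4.67×10^-17)^0.04 = 0.1471 m = 147 mm
Check: V = 1.58 m/s, Re = 2.00×10^5, f = 0.01593, h_f = 25.6 m ≈ 27.4 m ✓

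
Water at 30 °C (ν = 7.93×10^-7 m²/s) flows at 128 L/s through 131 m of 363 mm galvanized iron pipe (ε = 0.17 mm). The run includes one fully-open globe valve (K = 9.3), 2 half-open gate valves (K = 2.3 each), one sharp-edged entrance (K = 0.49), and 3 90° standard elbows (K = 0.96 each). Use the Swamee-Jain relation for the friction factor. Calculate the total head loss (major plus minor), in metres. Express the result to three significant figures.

V = 4Q/(πD²) = 1.237 m/s; V²/2g = 0.07797 m
Re = 5.66×10^5, ε/D = 4.68×10^-4 → f = 0.01747 (Swamee-Jain)
Major: h_f = f(L/D)·V²/2g = 0.01747·360.9·0.07797 = 0.4914 m
Minor: ΣK = 17.3; h_m = ΣK·V²/2g = 1.347 m
Total H_L = 0.4914 + 1.347 = 1.838 m

H_L ≈ 1.84 m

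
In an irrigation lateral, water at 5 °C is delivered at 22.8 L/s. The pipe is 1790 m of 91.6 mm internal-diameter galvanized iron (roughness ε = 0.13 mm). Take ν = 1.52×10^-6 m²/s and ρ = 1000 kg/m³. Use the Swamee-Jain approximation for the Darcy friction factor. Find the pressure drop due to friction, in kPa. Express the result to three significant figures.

V = 4Q/(πD²) = 4·0.0228/(π·0.0916²) = 3.460 m/s
Re = VD/ν = 3.460·0.0916/1.52×10^-6 = 2.08×10^5 → turbulent
ε/D = 0.13/91.6 = 0.00142
Swamee-Jain: f = 0.02266
h_f = f(L/D)V²/(2g) = 0.02266·(1790/0.0916)·3.460²/(2·9.81) = 270.2 m
Δp = ρg·h_f = 1000·9.81·270.2 = 2651 kPa

Δp ≈ 2650 kPa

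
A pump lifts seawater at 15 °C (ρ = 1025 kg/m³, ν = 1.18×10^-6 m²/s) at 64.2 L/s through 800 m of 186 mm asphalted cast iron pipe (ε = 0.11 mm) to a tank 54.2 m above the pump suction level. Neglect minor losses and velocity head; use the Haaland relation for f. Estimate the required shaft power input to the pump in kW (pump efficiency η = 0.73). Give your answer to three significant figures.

P_shaft ≈ 67.8 kW

V = 4Q/(πD²) = 2.363 m/s; Re = 3.72×10^5; ε/D = 5.91×10^-4; f = 0.01837
h_f = f(L/D)V²/2g = 22.48 m
Total head H = z + h_f = 54.2 + 22.48 = 76.68 m
P_hyd = ρgQH = 1025·9.81·0.0642·76.68 = 49.50 kW
P_shaft = P_hyd/η = 49.50/0.73 = 67.81 kW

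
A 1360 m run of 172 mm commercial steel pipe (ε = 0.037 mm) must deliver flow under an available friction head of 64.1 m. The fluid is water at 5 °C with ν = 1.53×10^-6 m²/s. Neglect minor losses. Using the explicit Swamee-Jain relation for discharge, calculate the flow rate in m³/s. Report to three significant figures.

Q ≈ 0.0731 m³/s

Swamee-Jain (Type II): Q = -0.965·√(gD⁵h_f/L)·ln[ε/(3.7D) + √(3.17ν²L/(gD³h_f))]
√(gD⁵h_f/L) = √(9.81·0.172⁵·64.1/1360) = 0.008343
ε/(3.7D) = 5.81×10^-5; √(3.17ν²L/(gD³h_f)) = 5.62×10^-5
Q = -0.965·0.008343·ln(1.143×10^-4) = 0.07308 m³/s
Check: V = 3.15 m/s, Re = 3.54×10^5, f = 0.01615, h_f = 64.4 m ≈ 64.1 m ✓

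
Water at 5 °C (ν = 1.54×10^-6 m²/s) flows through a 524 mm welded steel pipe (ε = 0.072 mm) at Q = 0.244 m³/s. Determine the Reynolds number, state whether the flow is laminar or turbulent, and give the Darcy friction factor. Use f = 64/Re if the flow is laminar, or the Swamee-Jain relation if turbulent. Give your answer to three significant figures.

Re ≈ 3.85×10^5; turbulent; f ≈ 0.0153

V = 4Q/(πD²) = 1.131 m/s
Re = VD/ν = 1.131·0.524/1.54×10^-6 = 3.85×10^5
Re > 4000 → turbulent; ε/D = 1.37×10^-4
Swamee-Jain: f = 0.01531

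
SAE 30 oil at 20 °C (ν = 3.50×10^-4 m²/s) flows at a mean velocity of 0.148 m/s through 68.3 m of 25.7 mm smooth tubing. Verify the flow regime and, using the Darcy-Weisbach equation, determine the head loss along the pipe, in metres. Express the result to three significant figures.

Re = VD/ν = 0.148·0.02570/3.50×10^-4 = 10.9 → laminar (Re < 2300)
f = 64/Re = 5.889
h_f = f(L/D)V²/(2g) = 5.889·(68.3/0.02570)·0.148²/(2·9.81) = 17.47 m

h_f ≈ 17.5 m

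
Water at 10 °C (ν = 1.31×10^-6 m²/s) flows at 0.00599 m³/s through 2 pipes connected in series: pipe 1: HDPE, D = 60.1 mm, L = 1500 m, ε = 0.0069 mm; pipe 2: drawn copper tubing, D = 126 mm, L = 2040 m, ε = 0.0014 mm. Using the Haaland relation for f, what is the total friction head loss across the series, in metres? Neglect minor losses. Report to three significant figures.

H ≈ 109 m

Pipe 1: V = 2.111 m/s, Re = 9.69×10^4, ε/D = 1.15×10^-4, f = 0.01844, h_1 = f(L/D)V²/2g = 104.6 m
Pipe 2: V = 0.4804 m/s, Re = 4.62×10^4, ε/D = 1.11×10^-5, f = 0.02111, h_2 = f(L/D)V²/2g = 4.020 m
Series → Q common, losses add: H = Σh = 108.6 m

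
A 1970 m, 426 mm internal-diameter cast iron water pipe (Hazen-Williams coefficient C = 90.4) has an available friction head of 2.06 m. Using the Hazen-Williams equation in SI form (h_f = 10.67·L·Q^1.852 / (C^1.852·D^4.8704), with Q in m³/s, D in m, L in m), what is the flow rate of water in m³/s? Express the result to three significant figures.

Rearranging: Q = [h_f·C^1.852·D^4.8704 / (10.67·L)]^(1/1.852)
Q = [2.06·90.4^1.852·0.426^4.8704 / (10.67·1970)]^0.540 = 0.06562 m³/s

Q ≈ 0.0656 m³/s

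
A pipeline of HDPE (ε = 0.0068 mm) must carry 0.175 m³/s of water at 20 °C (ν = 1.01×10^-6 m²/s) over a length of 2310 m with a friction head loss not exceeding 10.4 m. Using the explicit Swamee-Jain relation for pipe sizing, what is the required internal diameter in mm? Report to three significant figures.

Swamee-Jain (Type III): D = 0.66·[ε^1.25·(LQ²/(gh_f))^4.75 + ν·Q^9.4·(L/(gh_f))^5.2]^0.04
LQ²/(gh_f) = 0.6934; L/(gh_f) = 22.64
Term 1 = ε^1.25·(…)^4.75 = 6.10×10^-8; Term 2 = ν·Q^9.4·(…)^5.2 = 8.60×10^-7
D = 0.66·(6.10×10^-8 + 8.60×10^-7)^0.04 = 0.3785 m = 379 mm
Check: V = 1.55 m/s, Re = 5.83×10^5, f = 0.01305, h_f = 9.82 m ≈ 10.4 m ✓

D ≈ 379 mm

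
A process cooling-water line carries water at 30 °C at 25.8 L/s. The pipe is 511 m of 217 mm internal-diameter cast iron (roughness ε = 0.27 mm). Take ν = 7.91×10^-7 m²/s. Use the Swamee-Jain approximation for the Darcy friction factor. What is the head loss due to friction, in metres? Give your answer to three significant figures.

V = 4Q/(πD²) = 4·0.0258/(π·0.217²) = 0.6976 m/s
Re = VD/ν = 0.6976·0.217/7.91×10^-7 = 1.91×10^5 → turbulent
ε/D = 0.27/217 = 0.00124
Swamee-Jain: f = 0.02216
h_f = f(L/D)V²/(2g) = 0.02216·(511/0.217)·0.6976²/(2·9.81) = 1.294 m

h_f ≈ 1.29 m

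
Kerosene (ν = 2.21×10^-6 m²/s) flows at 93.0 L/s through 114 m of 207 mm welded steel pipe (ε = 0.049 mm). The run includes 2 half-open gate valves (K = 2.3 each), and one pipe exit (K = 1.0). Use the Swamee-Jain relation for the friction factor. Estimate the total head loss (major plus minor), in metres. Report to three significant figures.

V = 4Q/(πD²) = 2.763 m/s; V²/2g = 0.3892 m
Re = 2.59×10^5, ε/D = 2.37×10^-4 → f = 0.01686 (Swamee-Jain)
Major: h_f = f(L/D)·V²/2g = 0.01686·550.7·0.3892 = 3.615 m
Minor: ΣK = 5.60; h_m = ΣK·V²/2g = 2.180 m
Total H_L = 3.615 + 2.180 = 5.794 m

H_L ≈ 5.79 m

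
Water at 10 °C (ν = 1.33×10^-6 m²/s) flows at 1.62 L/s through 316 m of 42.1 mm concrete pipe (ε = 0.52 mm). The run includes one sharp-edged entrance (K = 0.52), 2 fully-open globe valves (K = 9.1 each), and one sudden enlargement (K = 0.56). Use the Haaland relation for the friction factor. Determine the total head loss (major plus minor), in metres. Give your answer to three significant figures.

V = 4Q/(πD²) = 1.164 m/s; V²/2g = 0.06903 m
Re = 3.68×10^4, ε/D = 0.0124 → f = 0.04217 (Haaland)
Major: h_f = f(L/D)·V²/2g = 0.04217·7506·0.06903 = 21.85 m
Minor: ΣK = 19.3; h_m = ΣK·V²/2g = 1.331 m
Total H_L = 21.85 + 1.331 = 23.18 m

H_L ≈ 23.2 m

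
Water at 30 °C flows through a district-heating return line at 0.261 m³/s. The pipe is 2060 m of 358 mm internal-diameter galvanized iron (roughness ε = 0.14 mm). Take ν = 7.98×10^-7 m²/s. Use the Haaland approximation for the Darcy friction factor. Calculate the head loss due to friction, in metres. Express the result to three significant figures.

V = 4Q/(πD²) = 4·0.261/(π·0.358²) = 2.593 m/s
Re = VD/ν = 2.593·0.358/7.98×10^-7 = 1.16×10^6 → turbulent
ε/D = 0.14/358 = 3.91×10^-4
Haaland: f = 0.01630
h_f = f(L/D)V²/(2g) = 0.01630·(2060/0.358)·2.593²/(2·9.81) = 32.14 m

h_f ≈ 32.1 m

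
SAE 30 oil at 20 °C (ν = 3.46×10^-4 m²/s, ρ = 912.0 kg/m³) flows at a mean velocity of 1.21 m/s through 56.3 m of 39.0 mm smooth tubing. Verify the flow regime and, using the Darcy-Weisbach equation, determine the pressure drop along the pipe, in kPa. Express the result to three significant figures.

Δp ≈ 452 kPa

Re = VD/ν = 1.21·0.03900/3.46×10^-4 = 136 → laminar (Re < 2300)
f = 64/Re = 0.4693
h_f = f(L/D)V²/(2g) = 0.4693·(56.3/0.03900)·1.21²/(2·9.81) = 50.55 m
Δp = ρg·h_f = 912.0·9.81·50.55 = 452.3 kPa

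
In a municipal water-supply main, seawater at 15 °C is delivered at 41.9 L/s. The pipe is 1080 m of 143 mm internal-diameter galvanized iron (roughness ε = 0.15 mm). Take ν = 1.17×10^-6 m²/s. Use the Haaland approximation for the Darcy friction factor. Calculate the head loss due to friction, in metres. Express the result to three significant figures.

h_f ≈ 54.2 m

V = 4Q/(πD²) = 4·0.0419/(π·0.143²) = 2.609 m/s
Re = VD/ν = 2.609·0.143/1.17×10^-6 = 3.19×10^5 → turbulent
ε/D = 0.15/143 = 0.00105
Haaland: f = 0.02068
h_f = f(L/D)V²/(2g) = 0.02068·(1080/0.143)·2.609²/(2·9.81) = 54.19 m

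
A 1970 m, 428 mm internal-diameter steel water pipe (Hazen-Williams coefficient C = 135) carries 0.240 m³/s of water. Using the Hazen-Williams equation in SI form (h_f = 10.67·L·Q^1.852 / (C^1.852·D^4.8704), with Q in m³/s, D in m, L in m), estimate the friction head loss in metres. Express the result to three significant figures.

h_f = 10.67·1970·0.240^1.852 / (135^1.852·0.428^4.8704) = 10.58 m

h_f ≈ 10.6 m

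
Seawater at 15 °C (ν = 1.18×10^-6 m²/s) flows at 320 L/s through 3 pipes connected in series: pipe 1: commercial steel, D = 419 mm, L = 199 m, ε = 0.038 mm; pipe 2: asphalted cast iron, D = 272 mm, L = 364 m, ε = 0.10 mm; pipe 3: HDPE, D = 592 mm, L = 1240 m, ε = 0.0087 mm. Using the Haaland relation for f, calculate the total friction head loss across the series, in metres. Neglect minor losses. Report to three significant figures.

H ≈ 36.9 m

Pipe 1: V = 2.321 m/s, Re = 8.24×10^5, ε/D = 9.07×10^-5, f = 0.01342, h_1 = f(L/D)V²/2g = 1.749 m
Pipe 2: V = 5.507 m/s, Re = 1.27×10^6, ε/D = 3.68×10^-4, f = 0.01607, h_2 = f(L/D)V²/2g = 33.25 m
Pipe 3: V = 1.163 m/s, Re = 5.83×10^5, ε/D = 1.47×10^-5, f = 0.01290, h_3 = f(L/D)V²/2g = 1.861 m
Series → Q common, losses add: H = Σh = 36.86 m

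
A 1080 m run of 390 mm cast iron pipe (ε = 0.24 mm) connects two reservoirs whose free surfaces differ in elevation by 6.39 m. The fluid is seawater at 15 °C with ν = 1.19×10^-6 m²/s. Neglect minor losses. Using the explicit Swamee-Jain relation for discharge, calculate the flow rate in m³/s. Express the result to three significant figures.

Q ≈ 0.188 m³/s

Swamee-Jain (Type II): Q = -0.965·√(gD⁵h_f/L)·ln[ε/(3.7D) + √(3.17ν²L/(gD³h_f))]
√(gD⁵h_f/L) = √(9.81·0.390⁵·6.39/1080) = 0.02288
ε/(3.7D) = 1.66×10^-4; √(3.17ν²L/(gD³h_f)) = 3.61×10^-5
Q = -0.965·0.02288·ln(2.024×10^-4) = 0.1878 m³/s
Check: V = 1.57 m/s, Re = 5.15×10^5, f = 0.01844, h_f = 6.43 m ≈ 6.39 m ✓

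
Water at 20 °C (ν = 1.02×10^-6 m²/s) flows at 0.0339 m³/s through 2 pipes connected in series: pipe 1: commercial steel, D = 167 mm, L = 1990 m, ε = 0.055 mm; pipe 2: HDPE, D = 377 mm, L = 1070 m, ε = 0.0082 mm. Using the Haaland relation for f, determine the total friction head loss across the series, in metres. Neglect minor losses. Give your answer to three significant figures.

H ≈ 25.3 m

Pipe 1: V = 1.548 m/s, Re = 2.53×10^5, ε/D = 3.29×10^-4, f = 0.01726, h_1 = f(L/D)V²/2g = 25.12 m
Pipe 2: V = 0.3037 m/s, Re = 1.12×10^5, ε/D = 2.18×10^-5, f = 0.01749, h_2 = f(L/D)V²/2g = 0.2334 m
Series → Q common, losses add: H = Σh = 25.35 m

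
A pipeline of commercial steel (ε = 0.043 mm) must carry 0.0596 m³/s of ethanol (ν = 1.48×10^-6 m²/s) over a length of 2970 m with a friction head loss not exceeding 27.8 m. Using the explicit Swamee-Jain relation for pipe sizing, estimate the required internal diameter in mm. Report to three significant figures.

D ≈ 224 mm

Swamee-Jain (Type III): D = 0.66·[ε^1.25·(LQ²/(gh_f))^4.75 + ν·Q^9.4·(L/(gh_f))^5.2]^0.04
LQ²/(gh_f) = 0.03868; L/(gh_f) = 10.89
Term 1 = ε^1.25·(…)^4.75 = 6.80×10^-13; Term 2 = ν·Q^9.4·(…)^5.2 = 1.12×10^-12
D = 0.66·(6.80×10^-13 + 1.12×10^-12)^0.04 = 0.2238 m = 224 mm
Check: V = 1.52 m/s, Re = 2.29×10^5, f = 0.01678, h_f = 26.1 m ≈ 27.8 m ✓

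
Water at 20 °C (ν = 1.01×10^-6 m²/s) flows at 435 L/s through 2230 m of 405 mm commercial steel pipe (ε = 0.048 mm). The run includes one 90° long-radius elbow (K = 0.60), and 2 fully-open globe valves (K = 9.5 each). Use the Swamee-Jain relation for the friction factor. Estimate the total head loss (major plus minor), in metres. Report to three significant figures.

V = 4Q/(πD²) = 3.377 m/s; V²/2g = 0.5811 m
Re = 1.35×10^6, ε/D = 1.19×10^-4 → f = 0.01348 (Swamee-Jain)
Major: h_f = f(L/D)·V²/2g = 0.01348·5506·0.5811 = 43.14 m
Minor: ΣK = 19.6; h_m = ΣK·V²/2g = 11.39 m
Total H_L = 43.14 + 11.39 = 54.53 m

H_L ≈ 54.5 m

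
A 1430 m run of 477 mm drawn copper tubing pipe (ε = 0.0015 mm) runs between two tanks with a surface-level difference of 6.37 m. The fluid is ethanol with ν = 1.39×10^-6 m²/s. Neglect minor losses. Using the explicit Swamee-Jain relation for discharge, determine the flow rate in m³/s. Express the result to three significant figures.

Swamee-Jain (Type II): Q = -0.965·√(gD⁵h_f/L)·ln[ε/(3.7D) + √(3.17ν²L/(gD³h_f))]
√(gD⁵h_f/L) = √(9.81·0.477⁵·6.37/1430) = 0.03285
ε/(3.7D) = 8.50×10^-7; √(3.17ν²L/(gD³h_f)) = 3.59×10^-5
Q = -0.965·0.03285·ln(3.679×10^-5) = 0.3237 m³/s
Check: V = 1.81 m/s, Re = 6.22×10^5, f = 0.01265, h_f = 6.34 m ≈ 6.37 m ✓

Q ≈ 0.324 m³/s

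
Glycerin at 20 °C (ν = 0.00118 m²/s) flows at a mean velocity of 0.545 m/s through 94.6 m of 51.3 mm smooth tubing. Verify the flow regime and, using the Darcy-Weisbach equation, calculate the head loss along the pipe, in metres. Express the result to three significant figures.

Re = VD/ν = 0.545·0.05130/0.00118 = 23.7 → laminar (Re < 2300)
f = 64/Re = 2.701
h_f = f(L/D)V²/(2g) = 2.701·(94.6/0.05130)·0.545²/(2·9.81) = 75.41 m

h_f ≈ 75.4 m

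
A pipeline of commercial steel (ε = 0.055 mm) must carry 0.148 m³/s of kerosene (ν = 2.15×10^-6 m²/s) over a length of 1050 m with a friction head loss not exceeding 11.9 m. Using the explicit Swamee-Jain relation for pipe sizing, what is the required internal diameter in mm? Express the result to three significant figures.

D ≈ 308 mm

Swamee-Jain (Type III): D = 0.66·[ε^1.25·(LQ²/(gh_f))^4.75 + ν·Q^9.4·(L/(gh_f))^5.2]^0.04
LQ²/(gh_f) = 0.1970; L/(gh_f) = 8.994
Term 1 = ε^1.25·(…)^4.75 = 2.11×10^-9; Term 2 = ν·Q^9.4·(…)^5.2 = 3.12×10^-9
D = 0.66·(2.11×10^-9 + 3.12×10^-9)^0.04 = 0.3078 m = 308 mm
Check: V = 1.99 m/s, Re = 2.85×10^5, f = 0.01623, h_f = 11.2 m ≈ 11.9 m ✓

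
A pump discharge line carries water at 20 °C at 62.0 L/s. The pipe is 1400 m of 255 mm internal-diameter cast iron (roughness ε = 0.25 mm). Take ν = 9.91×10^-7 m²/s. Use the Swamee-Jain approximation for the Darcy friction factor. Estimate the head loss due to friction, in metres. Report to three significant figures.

h_f ≈ 8.51 m

V = 4Q/(πD²) = 4·0.0620/(π·0.255²) = 1.214 m/s
Re = VD/ν = 1.214·0.255/9.91×10^-7 = 3.12×10^5 → turbulent
ε/D = 0.25/255 = 9.80×10^-4
Swamee-Jain: f = 0.02063
h_f = f(L/D)V²/(2g) = 0.02063·(1400/0.255)·1.214²/(2·9.81) = 8.507 m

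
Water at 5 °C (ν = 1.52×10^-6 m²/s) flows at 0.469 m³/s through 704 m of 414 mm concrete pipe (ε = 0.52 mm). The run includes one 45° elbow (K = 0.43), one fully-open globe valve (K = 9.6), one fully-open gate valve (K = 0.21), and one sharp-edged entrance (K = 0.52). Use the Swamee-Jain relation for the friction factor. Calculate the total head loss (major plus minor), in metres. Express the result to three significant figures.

V = 4Q/(πD²) = 3.484 m/s; V²/2g = 0.6187 m
Re = 9.49×10^5, ε/D = 0.00126 → f = 0.02113 (Swamee-Jain)
Major: h_f = f(L/D)·V²/2g = 0.02113·1700·0.6187 = 22.23 m
Minor: ΣK = 10.8; h_m = ΣK·V²/2g = 6.657 m
Total H_L = 22.23 + 6.657 = 28.89 m

H_L ≈ 28.9 m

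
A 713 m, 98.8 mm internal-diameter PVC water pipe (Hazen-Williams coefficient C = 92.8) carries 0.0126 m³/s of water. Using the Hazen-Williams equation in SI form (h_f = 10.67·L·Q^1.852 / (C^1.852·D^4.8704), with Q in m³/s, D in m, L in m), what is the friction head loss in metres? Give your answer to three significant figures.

h_f = 10.67·713·0.0126^1.852 / (92.8^1.852·0.0988^4.8704) = 41.23 m

h_f ≈ 41.2 m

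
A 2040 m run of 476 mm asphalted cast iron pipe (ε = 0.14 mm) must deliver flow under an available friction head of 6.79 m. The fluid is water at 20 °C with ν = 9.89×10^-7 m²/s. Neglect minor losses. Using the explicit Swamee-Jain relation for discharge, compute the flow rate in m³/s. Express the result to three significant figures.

Swamee-Jain (Type II): Q = -0.965·√(gD⁵h_f/L)·ln[ε/(3.7D) + √(3.17ν²L/(gD³h_f))]
√(gD⁵h_f/L) = √(9.81·0.476⁵·6.79/2040) = 0.02825
ε/(3.7D) = 7.95×10^-5; √(3.17ν²L/(gD³h_f)) = 2.97×10^-5
Q = -0.965·0.02825·ln(1.092×10^-4) = 0.2487 m³/s
Check: V = 1.40 m/s, Re = 6.73×10^5, f = 0.01602, h_f = 6.83 m ≈ 6.79 m ✓

Q ≈ 0.249 m³/s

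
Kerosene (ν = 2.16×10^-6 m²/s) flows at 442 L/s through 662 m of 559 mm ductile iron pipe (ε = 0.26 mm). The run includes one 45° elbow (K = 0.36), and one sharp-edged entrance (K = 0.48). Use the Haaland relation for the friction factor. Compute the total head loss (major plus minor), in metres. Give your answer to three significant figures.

V = 4Q/(πD²) = 1.801 m/s; V²/2g = 0.1653 m
Re = 4.66×10^5, ε/D = 4.65×10^-4 → f = 0.01741 (Haaland)
Major: h_f = f(L/D)·V²/2g = 0.01741·1184·0.1653 = 3.409 m
Minor: ΣK = 0.840; h_m = ΣK·V²/2g = 0.1389 m
Total H_L = 3.409 + 0.1389 = 3.548 m

H_L ≈ 3.55 m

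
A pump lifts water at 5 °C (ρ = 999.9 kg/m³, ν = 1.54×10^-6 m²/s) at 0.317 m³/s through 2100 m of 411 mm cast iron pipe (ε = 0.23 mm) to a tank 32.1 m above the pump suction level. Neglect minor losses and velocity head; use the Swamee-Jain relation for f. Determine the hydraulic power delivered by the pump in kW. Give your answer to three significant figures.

V = 4Q/(πD²) = 2.389 m/s; Re = 6.38×10^5; ε/D = 5.60×10^-4; f = 0.01795
h_f = f(L/D)V²/2g = 26.69 m
Total head H = z + h_f = 32.1 + 26.69 = 58.79 m
P_hyd = ρgQH = 999.9·9.81·0.317·58.79 = 182.8 kW

P_hyd ≈ 183 kW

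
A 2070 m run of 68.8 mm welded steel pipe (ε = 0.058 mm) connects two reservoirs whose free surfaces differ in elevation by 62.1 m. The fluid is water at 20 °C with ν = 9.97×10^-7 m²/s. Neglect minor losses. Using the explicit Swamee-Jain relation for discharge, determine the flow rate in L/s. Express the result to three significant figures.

Q ≈ 5.07 L/s

Swamee-Jain (Type II): Q = -0.965·√(gD⁵h_f/L)·ln[ε/(3.7D) + √(3.17ν²L/(gD³h_f))]
√(gD⁵h_f/L) = √(9.81·0.0688⁵·62.1/2070) = 6.735×10^-4
ε/(3.7D) = 2.28×10^-4; √(3.17ν²L/(gD³h_f)) = 1.81×10^-4
Q = -0.965·6.735×10^-4·ln(4.092×10^-4) = 0.005071 m³/s
Check: V = 1.36 m/s, Re = 9.41×10^4, f = 0.02192, h_f = 62.5 m ≈ 62.1 m ✓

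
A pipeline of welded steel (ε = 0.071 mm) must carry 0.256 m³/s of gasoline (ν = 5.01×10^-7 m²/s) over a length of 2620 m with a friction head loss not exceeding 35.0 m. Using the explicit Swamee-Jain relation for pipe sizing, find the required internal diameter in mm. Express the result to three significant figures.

D ≈ 362 mm

Swamee-Jain (Type III): D = 0.66·[ε^1.25·(LQ²/(gh_f))^4.75 + ν·Q^9.4·(L/(gh_f))^5.2]^0.04
LQ²/(gh_f) = 0.5001; L/(gh_f) = 7.631
Term 1 = ε^1.25·(…)^4.75 = 2.42×10^-7; Term 2 = ν·Q^9.4·(…)^5.2 = 5.33×10^-8
D = 0.66·(2.42×10^-7 + 5.33×10^-8)^0.04 = 0.3617 m = 362 mm
Check: V = 2.49 m/s, Re = 1.80×10^6, f = 0.01433, h_f = 32.8 m ≈ 35.0 m ✓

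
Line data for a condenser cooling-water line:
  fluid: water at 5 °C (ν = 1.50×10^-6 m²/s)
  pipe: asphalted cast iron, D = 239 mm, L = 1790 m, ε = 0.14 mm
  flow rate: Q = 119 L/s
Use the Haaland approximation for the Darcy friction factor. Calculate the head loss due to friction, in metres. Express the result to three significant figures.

V = 4Q/(πD²) = 4·0.119/(π·0.239²) = 2.653 m/s
Re = VD/ν = 2.653·0.239/1.50×10^-6 = 4.23×10^5 → turbulent
ε/D = 0.14/239 = 5.86×10^-4
Haaland: f = 0.01823
h_f = f(L/D)V²/(2g) = 0.01823·(1790/0.239)·2.653²/(2·9.81) = 48.96 m

h_f ≈ 49.0 m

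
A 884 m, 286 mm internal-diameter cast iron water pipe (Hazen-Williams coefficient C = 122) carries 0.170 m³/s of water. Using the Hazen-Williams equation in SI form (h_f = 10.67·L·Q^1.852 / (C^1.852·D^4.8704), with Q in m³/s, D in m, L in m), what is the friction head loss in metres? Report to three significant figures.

h_f = 10.67·884·0.170^1.852 / (122^1.852·0.286^4.8704) = 21.54 m

h_f ≈ 21.5 m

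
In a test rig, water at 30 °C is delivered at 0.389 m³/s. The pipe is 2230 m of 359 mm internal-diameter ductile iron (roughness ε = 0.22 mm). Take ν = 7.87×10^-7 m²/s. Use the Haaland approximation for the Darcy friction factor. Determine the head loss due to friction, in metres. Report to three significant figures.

h_f ≈ 83.0 m

V = 4Q/(πD²) = 4·0.389/(π·0.359²) = 3.843 m/s
Re = VD/ν = 3.843·0.359/7.87×10^-7 = 1.75×10^6 → turbulent
ε/D = 0.22/359 = 6.13×10^-4
Haaland: f = 0.01774
h_f = f(L/D)V²/(2g) = 0.01774·(2230/0.359)·3.843²/(2·9.81) = 82.96 m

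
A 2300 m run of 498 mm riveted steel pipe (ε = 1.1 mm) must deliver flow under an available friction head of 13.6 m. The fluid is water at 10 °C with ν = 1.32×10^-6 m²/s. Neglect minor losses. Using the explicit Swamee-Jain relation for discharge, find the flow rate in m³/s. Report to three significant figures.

Q ≈ 0.300 m³/s

Swamee-Jain (Type II): Q = -0.965·√(gD⁵h_f/L)·ln[ε/(3.7D) + √(3.17ν²L/(gD³h_f))]
√(gD⁵h_f/L) = √(9.81·0.498⁵·13.6/2300) = 0.04215
ε/(3.7D) = 5.97×10^-4; √(3.17ν²L/(gD³h_f)) = 2.78×10^-5
Q = -0.965·0.04215·ln(6.247×10^-4) = 0.3001 m³/s
Check: V = 1.54 m/s, Re = 5.81×10^5, f = 0.02445, h_f = 13.7 m ≈ 13.6 m ✓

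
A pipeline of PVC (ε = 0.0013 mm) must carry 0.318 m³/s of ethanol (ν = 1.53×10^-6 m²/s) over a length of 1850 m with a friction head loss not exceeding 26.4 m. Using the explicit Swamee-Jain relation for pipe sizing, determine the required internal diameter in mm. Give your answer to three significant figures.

D ≈ 378 mm

Swamee-Jain (Type III): D = 0.66·[ε^1.25·(LQ²/(gh_f))^4.75 + ν·Q^9.4·(L/(gh_f))^5.2]^0.04
LQ²/(gh_f) = 0.7224; L/(gh_f) = 7.143
Term 1 = ε^1.25·(…)^4.75 = 9.36×10^-9; Term 2 = ν·Q^9.4·(…)^5.2 = 8.87×10^-7
D = 0.66·(9.36×10^-9 + 8.87×10^-7)^0.04 = 0.3781 m = 378 mm
Check: V = 2.83 m/s, Re = 7.00×10^5, f = 0.01241, h_f = 24.8 m ≈ 26.4 m ✓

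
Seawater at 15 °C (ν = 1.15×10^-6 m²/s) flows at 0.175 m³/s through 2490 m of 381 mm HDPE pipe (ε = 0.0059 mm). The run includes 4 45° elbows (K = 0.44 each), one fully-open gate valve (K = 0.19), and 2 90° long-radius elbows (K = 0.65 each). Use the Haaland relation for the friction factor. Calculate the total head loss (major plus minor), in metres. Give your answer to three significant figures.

V = 4Q/(πD²) = 1.535 m/s; V²/2g = 0.1201 m
Re = 5.09×10^5, ε/D = 1.55×10^-5 → f = 0.01321 (Haaland)
Major: h_f = f(L/D)·V²/2g = 0.01321·6535·0.1201 = 10.36 m
Minor: ΣK = 3.25; h_m = ΣK·V²/2g = 0.3903 m
Total H_L = 10.36 + 0.3903 = 10.75 m

H_L ≈ 10.8 m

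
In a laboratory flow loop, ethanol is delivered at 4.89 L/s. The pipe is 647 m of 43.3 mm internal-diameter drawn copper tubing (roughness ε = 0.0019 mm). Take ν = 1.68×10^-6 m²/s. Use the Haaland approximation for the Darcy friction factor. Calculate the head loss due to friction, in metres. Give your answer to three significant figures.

h_f ≈ 156 m

V = 4Q/(πD²) = 4·0.00489/(π·0.0433²) = 3.321 m/s
Re = VD/ν = 3.321·0.0433/1.68×10^-6 = 8.56×10^4 → turbulent
ε/D = 0.0019/43.3 = 4.39×10^-5
Haaland: f = 0.01858
h_f = f(L/D)V²/(2g) = 0.01858·(647/0.0433)·3.321²/(2·9.81) = 156.1 m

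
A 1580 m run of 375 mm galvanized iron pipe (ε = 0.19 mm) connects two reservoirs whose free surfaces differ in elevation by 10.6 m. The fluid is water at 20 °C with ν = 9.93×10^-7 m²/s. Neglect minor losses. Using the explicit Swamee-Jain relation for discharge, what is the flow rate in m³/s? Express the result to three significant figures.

Q ≈ 0.185 m³/s

Swamee-Jain (Type II): Q = -0.965·√(gD⁵h_f/L)·ln[ε/(3.7D) + √(3.17ν²L/(gD³h_f))]
√(gD⁵h_f/L) = √(9.81·0.375⁵·10.6/1580) = 0.02209
ε/(3.7D) = 1.37×10^-4; √(3.17ν²L/(gD³h_f)) = 3.00×10^-5
Q = -0.965·0.02209·ln(1.669×10^-4) = 0.1854 m³/s
Check: V = 1.68 m/s, Re = 6.34×10^5, f = 0.01763, h_f = 10.7 m ≈ 10.6 m ✓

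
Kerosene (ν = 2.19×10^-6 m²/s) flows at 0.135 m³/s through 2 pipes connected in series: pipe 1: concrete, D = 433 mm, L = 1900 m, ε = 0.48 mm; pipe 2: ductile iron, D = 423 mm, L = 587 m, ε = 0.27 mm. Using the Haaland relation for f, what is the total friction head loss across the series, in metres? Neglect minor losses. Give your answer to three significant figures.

Pipe 1: V = 0.9168 m/s, Re = 1.81×10^5, ε/D = 0.00111, f = 0.02145, h_1 = f(L/D)V²/2g = 4.031 m
Pipe 2: V = 0.9606 m/s, Re = 1.86×10^5, ε/D = 6.38×10^-4, f = 0.01944, h_2 = f(L/D)V²/2g = 1.269 m
Series → Q common, losses add: H = Σh = 5.300 m

H ≈ 5.30 m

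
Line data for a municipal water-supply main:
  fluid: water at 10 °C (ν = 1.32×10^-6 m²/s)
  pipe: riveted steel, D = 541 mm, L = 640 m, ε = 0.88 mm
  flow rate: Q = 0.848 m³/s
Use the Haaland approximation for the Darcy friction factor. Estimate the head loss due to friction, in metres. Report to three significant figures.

V = 4Q/(πD²) = 4·0.848/(π·0.541²) = 3.689 m/s
Re = VD/ν = 3.689·0.541/1.32×10^-6 = 1.51×10^6 → turbulent
ε/D = 0.88/541 = 0.00163
Haaland: f = 0.02235
h_f = f(L/D)V²/(2g) = 0.02235·(640/0.541)·3.689²/(2·9.81) = 18.34 m

h_f ≈ 18.3 m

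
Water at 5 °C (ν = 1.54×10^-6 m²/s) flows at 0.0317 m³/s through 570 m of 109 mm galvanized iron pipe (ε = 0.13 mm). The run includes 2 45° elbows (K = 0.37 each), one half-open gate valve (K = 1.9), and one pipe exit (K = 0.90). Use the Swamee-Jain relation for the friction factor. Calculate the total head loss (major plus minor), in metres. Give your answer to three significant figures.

H_L ≈ 68.9 m

V = 4Q/(πD²) = 3.397 m/s; V²/2g = 0.5882 m
Re = 2.40×10^5, ε/D = 0.00119 → f = 0.02172 (Swamee-Jain)
Major: h_f = f(L/D)·V²/2g = 0.02172·5229·0.5882 = 66.80 m
Minor: ΣK = 3.54; h_m = ΣK·V²/2g = 2.082 m
Total H_L = 66.80 + 2.082 = 68.89 m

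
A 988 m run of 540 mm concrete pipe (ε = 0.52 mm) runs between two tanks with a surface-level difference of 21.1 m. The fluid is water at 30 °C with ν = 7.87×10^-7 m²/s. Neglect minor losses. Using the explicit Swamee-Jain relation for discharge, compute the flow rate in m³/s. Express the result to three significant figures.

Swamee-Jain (Type II): Q = -0.965·√(gD⁵h_f/L)·ln[ε/(3.7D) + √(3.17ν²L/(gD³h_f))]
√(gD⁵h_f/L) = √(9.81·0.540⁵·21.1/988) = 0.09808
ε/(3.7D) = 2.60×10^-4; √(3.17ν²L/(gD³h_f)) = 7.71×10^-6
Q = -0.965·0.09808·ln(2.680×10^-4) = 0.7784 m³/s
Check: V = 3.40 m/s, Re = 2.33×10^6, f = 0.01965, h_f = 21.2 m ≈ 21.1 m ✓

Q ≈ 0.778 m³/s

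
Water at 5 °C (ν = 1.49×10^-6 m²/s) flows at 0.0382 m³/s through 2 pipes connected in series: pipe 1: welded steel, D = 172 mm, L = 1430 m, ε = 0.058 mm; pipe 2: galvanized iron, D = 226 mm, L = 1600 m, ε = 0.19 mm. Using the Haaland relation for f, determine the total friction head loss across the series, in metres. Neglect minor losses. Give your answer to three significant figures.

H ≈ 27.2 m

Pipe 1: V = 1.644 m/s, Re = 1.90×10^5, ε/D = 3.37×10^-4, f = 0.01783, h_1 = f(L/D)V²/2g = 20.42 m
Pipe 2: V = 0.9523 m/s, Re = 1.44×10^5, ε/D = 8.41×10^-4, f = 0.02072, h_2 = f(L/D)V²/2g = 6.778 m
Series → Q common, losses add: H = Σh = 27.20 m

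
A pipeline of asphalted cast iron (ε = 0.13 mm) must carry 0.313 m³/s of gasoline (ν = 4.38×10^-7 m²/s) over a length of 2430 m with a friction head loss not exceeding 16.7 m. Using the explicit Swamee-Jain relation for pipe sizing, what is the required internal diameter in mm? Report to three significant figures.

Swamee-Jain (Type III): D = 0.66·[ε^1.25·(LQ²/(gh_f))^4.75 + ν·Q^9.4·(L/(gh_f))^5.2]^0.04
LQ²/(gh_f) = 1.453; L/(gh_f) = 14.83
Term 1 = ε^1.25·(…)^4.75 = 8.19×10^-5; Term 2 = ν·Q^9.4·(…)^5.2 = 9.77×10^-6
D = 0.66·(8.19×10^-5 + 9.77×10^-6)^0.04 = 0.4550 m = 455 mm
Check: V = 1.92 m/s, Re = 2.00×10^6, f = 0.01525, h_f = 15.4 m ≈ 16.7 m ✓

D ≈ 455 mm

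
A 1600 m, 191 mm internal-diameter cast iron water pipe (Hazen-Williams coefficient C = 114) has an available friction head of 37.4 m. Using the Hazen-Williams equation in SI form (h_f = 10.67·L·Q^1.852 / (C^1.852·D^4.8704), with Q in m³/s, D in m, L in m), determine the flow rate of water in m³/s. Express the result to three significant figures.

Q ≈ 0.0537 m³/s

Rearranging: Q = [h_f·C^1.852·D^4.8704 / (10.67·L)]^(1/1.852)
Q = [37.4·114^1.852·0.191^4.8704 / (10.67·1600)]^0.540 = 0.05373 m³/s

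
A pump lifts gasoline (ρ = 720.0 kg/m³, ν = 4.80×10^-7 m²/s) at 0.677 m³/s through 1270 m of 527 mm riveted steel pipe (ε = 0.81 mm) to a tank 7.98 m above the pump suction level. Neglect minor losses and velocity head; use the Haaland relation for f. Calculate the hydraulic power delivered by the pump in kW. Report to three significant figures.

P_hyd ≈ 162 kW

V = 4Q/(πD²) = 3.104 m/s; Re = 3.41×10^6; ε/D = 0.00154; f = 0.02196
h_f = f(L/D)V²/2g = 25.99 m
Total head H = z + h_f = 7.98 + 25.99 = 33.97 m
P_hyd = ρgQH = 720.0·9.81·0.677·33.97 = 162.4 kW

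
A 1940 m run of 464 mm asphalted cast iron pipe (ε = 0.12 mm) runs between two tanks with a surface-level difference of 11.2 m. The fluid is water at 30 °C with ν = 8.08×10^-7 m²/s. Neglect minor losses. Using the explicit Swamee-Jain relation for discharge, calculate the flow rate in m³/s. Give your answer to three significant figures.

Swamee-Jain (Type II): Q = -0.965·√(gD⁵h_f/L)·ln[ε/(3.7D) + √(3.17ν²L/(gD³h_f))]
√(gD⁵h_f/L) = √(9.81·0.464⁵·11.2/1940) = 0.03490
ε/(3.7D) = 6.99×10^-5; √(3.17ν²L/(gD³h_f)) = 1.91×10^-5
Q = -0.965·0.03490·ln(8.902×10^-5) = 0.3141 m³/s
Check: V = 1.86 m/s, Re = 1.07×10^6, f = 0.01533, h_f = 11.3 m ≈ 11.2 m ✓

Q ≈ 0.314 m³/s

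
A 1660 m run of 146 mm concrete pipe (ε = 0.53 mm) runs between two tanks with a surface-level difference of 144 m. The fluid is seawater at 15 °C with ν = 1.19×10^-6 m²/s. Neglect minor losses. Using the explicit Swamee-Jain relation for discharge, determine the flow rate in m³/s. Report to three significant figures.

Q ≈ 0.0499 m³/s

Swamee-Jain (Type II): Q = -0.965·√(gD⁵h_f/L)·ln[ε/(3.7D) + √(3.17ν²L/(gD³h_f))]
√(gD⁵h_f/L) = √(9.81·0.146⁵·144/1660) = 0.007514
ε/(3.7D) = 9.81×10^-4; √(3.17ν²L/(gD³h_f)) = 4.12×10^-5
Q = -0.965·0.007514·ln(0.001022) = 0.04993 m³/s
Check: V = 2.98 m/s, Re = 3.66×10^5, f = 0.02808, h_f = 145 m ≈ 144 m ✓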